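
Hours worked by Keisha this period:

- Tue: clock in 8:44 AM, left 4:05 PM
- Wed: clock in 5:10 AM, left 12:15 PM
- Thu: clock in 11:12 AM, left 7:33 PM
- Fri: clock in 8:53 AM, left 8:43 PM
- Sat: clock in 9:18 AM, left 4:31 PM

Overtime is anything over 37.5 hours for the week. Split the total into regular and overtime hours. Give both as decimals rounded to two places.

Tue: 8:44 AM–4:05 PM = 7 h 21 min
Wed: 5:10 AM–12:15 PM = 7 h 5 min
Thu: 11:12 AM–7:33 PM = 8 h 21 min
Fri: 8:53 AM–8:43 PM = 11 h 50 min
Sat: 9:18 AM–4:31 PM = 7 h 13 min
Total worked: 41 h 50 min = 41.83 h.
Threshold 37.5 h → overtime 4 h 20 min, regular 37 h 30 min.

Regular 37.50 hours, overtime 4.33 hours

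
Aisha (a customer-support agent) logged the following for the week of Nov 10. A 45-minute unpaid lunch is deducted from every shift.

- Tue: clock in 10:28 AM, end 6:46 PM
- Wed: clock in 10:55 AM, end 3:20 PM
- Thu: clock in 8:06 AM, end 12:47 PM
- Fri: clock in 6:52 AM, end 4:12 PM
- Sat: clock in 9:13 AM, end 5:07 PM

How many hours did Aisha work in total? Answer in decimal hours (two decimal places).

30.88 hours

Tue: 10:28 AM–6:46 PM = 8 h 18 min; less 45 min break → 7 h 33 min
Wed: 10:55 AM–3:20 PM = 4 h 25 min; less 45 min break → 3 h 40 min
Thu: 8:06 AM–12:47 PM = 4 h 41 min; less 45 min break → 3 h 56 min
Fri: 6:52 AM–4:12 PM = 9 h 20 min; less 45 min break → 8 h 35 min
Sat: 9:13 AM–5:07 PM = 7 h 54 min; less 45 min break → 7 h 9 min
Total: 7 h 33 min + 3 h 40 min + 3 h 56 min + 8 h 35 min + 7 h 9 min = 30 h 53 min.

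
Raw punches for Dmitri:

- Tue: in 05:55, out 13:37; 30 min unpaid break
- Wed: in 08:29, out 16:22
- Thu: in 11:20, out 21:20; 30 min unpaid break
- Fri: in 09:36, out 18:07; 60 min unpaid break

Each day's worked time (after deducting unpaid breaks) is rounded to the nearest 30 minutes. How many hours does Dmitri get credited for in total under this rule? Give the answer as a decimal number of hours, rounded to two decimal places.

32.00 hours

Tue: 05:55–13:37 = 7 h 42 min − 30 min = 7 h 12 min → rounds to 7 h 0 min
Wed: 08:29–16:22 = 7 h 53 min → rounds to 8 h 0 min
Thu: 11:20–21:20 = 10 h 0 min − 30 min = 9 h 30 min → rounds to 9 h 30 min
Fri: 09:36–18:07 = 8 h 31 min − 60 min = 7 h 31 min → rounds to 7 h 30 min
Total credited: 32 h 0 min.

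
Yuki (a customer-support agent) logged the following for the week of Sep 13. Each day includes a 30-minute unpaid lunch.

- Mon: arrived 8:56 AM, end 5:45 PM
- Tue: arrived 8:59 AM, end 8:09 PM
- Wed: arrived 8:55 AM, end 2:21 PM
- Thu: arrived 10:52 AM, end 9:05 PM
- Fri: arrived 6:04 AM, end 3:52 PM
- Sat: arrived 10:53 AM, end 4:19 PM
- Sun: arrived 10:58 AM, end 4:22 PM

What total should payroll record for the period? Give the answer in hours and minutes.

52 h 46 min

Mon: 8:56 AM–5:45 PM = 8 h 49 min; less 30 min break → 8 h 19 min
Tue: 8:59 AM–8:09 PM = 11 h 10 min; less 30 min break → 10 h 40 min
Wed: 8:55 AM–2:21 PM = 5 h 26 min; less 30 min break → 4 h 56 min
Thu: 10:52 AM–9:05 PM = 10 h 13 min; less 30 min break → 9 h 43 min
Fri: 6:04 AM–3:52 PM = 9 h 48 min; less 30 min break → 9 h 18 min
Sat: 10:53 AM–4:19 PM = 5 h 26 min; less 30 min break → 4 h 56 min
Sun: 10:58 AM–4:22 PM = 5 h 24 min; less 30 min break → 4 h 54 min
Total: 8 h 19 min + 10 h 40 min + 4 h 56 min + 9 h 43 min + 9 h 18 min + 4 h 56 min + 4 h 54 min = 52 h 46 min.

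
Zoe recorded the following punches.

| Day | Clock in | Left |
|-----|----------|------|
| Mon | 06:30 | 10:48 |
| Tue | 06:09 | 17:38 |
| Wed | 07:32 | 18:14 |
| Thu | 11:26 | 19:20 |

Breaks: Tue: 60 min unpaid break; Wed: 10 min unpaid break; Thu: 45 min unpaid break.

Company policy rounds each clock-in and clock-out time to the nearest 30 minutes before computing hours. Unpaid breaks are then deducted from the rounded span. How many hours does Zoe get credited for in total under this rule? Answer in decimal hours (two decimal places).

Mon: in 06:30→06:30, out 10:48→11:00; 4 h 30 min
Tue: in 06:09→06:00, out 17:38→17:30; 11 h 30 min − 60 min = 10 h 30 min
Wed: in 07:32→07:30, out 18:14→18:00; 10 h 30 min − 10 min = 10 h 20 min
Thu: in 11:26→11:30, out 19:20→19:30; 8 h 0 min − 45 min = 7 h 15 min
Total credited: 32 h 35 min.

32.58 hours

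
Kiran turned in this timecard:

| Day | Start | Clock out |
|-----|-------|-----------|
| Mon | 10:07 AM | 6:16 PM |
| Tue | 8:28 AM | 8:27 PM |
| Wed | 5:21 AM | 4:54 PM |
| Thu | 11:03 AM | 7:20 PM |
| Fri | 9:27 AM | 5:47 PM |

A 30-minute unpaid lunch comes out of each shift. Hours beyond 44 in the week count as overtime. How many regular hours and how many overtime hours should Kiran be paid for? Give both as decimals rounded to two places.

Mon: 10:07 AM–6:16 PM = 8 h 9 min; less 30 min break → 7 h 39 min
Tue: 8:28 AM–8:27 PM = 11 h 59 min; less 30 min break → 11 h 29 min
Wed: 5:21 AM–4:54 PM = 11 h 33 min; less 30 min break → 11 h 3 min
Thu: 11:03 AM–7:20 PM = 8 h 17 min; less 30 min break → 7 h 47 min
Fri: 9:27 AM–5:47 PM = 8 h 20 min; less 30 min break → 7 h 50 min
Total worked: 45 h 48 min = 45.80 h.
Threshold 44 h → overtime 1 h 48 min, regular 44 h 0 min.

Regular 44.00 hours, overtime 1.80 hours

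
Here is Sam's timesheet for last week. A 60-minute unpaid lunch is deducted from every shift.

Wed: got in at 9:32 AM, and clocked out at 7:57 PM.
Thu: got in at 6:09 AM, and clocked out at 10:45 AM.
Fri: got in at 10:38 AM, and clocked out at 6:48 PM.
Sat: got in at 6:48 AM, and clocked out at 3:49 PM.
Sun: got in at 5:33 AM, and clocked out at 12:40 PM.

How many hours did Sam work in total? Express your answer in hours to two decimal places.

34.32 hours

Wed: 9:32 AM–7:57 PM = 10 h 25 min; less 60 min break → 9 h 25 min
Thu: 6:09 AM–10:45 AM = 4 h 36 min; less 60 min break → 3 h 36 min
Fri: 10:38 AM–6:48 PM = 8 h 10 min; less 60 min break → 7 h 10 min
Sat: 6:48 AM–3:49 PM = 9 h 1 min; less 60 min break → 8 h 1 min
Sun: 5:33 AM–12:40 PM = 7 h 7 min; less 60 min break → 6 h 7 min
Total: 9 h 25 min + 3 h 36 min + 7 h 10 min + 8 h 1 min + 6 h 7 min = 34 h 19 min.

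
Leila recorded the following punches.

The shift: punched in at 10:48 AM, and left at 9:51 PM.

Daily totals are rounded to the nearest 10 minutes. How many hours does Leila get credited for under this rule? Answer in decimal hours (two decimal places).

The shift: 10:48 AM–9:51 PM = 11 h 3 min → rounds to 11 h 0 min

11.00 hours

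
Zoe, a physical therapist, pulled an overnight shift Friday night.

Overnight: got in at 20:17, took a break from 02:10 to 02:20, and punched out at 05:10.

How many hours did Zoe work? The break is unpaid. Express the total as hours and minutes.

8 h 43 min

Overnight: 20:17 → midnight = 3 h 43 min; midnight → 05:10 = 5 h 10 min; span 8 h 53 min; less 10 min break → 8 h 43 min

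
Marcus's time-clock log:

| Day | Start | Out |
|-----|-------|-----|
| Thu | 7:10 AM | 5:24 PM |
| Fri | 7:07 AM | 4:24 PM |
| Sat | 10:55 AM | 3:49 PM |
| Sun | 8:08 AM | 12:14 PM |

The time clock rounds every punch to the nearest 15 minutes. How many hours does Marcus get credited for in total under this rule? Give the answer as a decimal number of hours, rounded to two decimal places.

28.50 hours

Thu: in 7:10 AM→7:15 AM, out 5:24 PM→5:30 PM; 10 h 15 min
Fri: in 7:07 AM→7:00 AM, out 4:24 PM→4:30 PM; 9 h 30 min
Sat: in 10:55 AM→11:00 AM, out 3:49 PM→3:45 PM; 4 h 45 min
Sun: in 8:08 AM→8:15 AM, out 12:14 PM→12:15 PM; 4 h 0 min
Total credited: 28 h 30 min.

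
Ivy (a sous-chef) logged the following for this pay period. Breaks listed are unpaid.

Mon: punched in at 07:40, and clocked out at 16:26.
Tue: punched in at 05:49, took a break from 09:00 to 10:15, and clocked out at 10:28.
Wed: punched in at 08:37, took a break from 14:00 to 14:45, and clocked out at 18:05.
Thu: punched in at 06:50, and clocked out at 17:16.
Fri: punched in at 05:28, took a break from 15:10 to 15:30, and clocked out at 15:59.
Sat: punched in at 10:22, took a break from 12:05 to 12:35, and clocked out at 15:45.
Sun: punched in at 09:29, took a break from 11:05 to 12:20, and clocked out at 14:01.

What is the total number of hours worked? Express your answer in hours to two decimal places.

49.67 hours

Mon: 07:40–16:26 = 8 h 46 min
Tue: 05:49–10:28 = 4 h 39 min; less 75 min break → 3 h 24 min
Wed: 08:37–18:05 = 9 h 28 min; less 45 min break → 8 h 43 min
Thu: 06:50–17:16 = 10 h 26 min
Fri: 05:28–15:59 = 10 h 31 min; less 20 min break → 10 h 11 min
Sat: 10:22–15:45 = 5 h 23 min; less 30 min break → 4 h 53 min
Sun: 09:29–14:01 = 4 h 32 min; less 75 min break → 3 h 17 min
Total: 8 h 46 min + 3 h 24 min + 8 h 43 min + 10 h 26 min + 10 h 11 min + 4 h 53 min + 3 h 17 min = 49 h 40 min.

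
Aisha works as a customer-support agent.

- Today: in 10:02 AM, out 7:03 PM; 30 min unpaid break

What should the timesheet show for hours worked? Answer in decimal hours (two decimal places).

8.52 hours

Today: 10:02 AM–7:03 PM = 9 h 1 min; less 30 min break → 8 h 31 min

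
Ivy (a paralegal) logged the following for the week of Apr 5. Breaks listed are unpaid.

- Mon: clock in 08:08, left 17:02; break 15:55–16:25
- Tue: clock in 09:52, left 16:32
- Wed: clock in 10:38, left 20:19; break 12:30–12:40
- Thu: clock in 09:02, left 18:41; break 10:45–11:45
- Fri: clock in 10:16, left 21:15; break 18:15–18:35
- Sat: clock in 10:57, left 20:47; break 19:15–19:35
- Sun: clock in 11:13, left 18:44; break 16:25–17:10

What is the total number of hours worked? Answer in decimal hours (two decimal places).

60.15 hours

Mon: 08:08–17:02 = 8 h 54 min; less 30 min break → 8 h 24 min
Tue: 09:52–16:32 = 6 h 40 min
Wed: 10:38–20:19 = 9 h 41 min; less 10 min break → 9 h 31 min
Thu: 09:02–18:41 = 9 h 39 min; less 60 min break → 8 h 39 min
Fri: 10:16–21:15 = 10 h 59 min; less 20 min break → 10 h 39 min
Sat: 10:57–20:47 = 9 h 50 min; less 20 min break → 9 h 30 min
Sun: 11:13–18:44 = 7 h 31 min; less 45 min break → 6 h 46 min
Total: 8 h 24 min + 6 h 40 min + 9 h 31 min + 8 h 39 min + 10 h 39 min + 9 h 30 min + 6 h 46 min = 60 h 9 min.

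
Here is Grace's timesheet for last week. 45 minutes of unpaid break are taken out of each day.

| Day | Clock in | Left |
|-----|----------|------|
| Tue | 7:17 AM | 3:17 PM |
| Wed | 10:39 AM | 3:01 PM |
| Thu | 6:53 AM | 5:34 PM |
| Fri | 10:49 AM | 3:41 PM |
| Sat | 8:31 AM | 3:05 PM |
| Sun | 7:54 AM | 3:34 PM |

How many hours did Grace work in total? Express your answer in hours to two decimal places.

Tue: 7:17 AM–3:17 PM = 8 h 0 min; less 45 min break → 7 h 15 min
Wed: 10:39 AM–3:01 PM = 4 h 22 min; less 45 min break → 3 h 37 min
Thu: 6:53 AM–5:34 PM = 10 h 41 min; less 45 min break → 9 h 56 min
Fri: 10:49 AM–3:41 PM = 4 h 52 min; less 45 min break → 4 h 7 min
Sat: 8:31 AM–3:05 PM = 6 h 34 min; less 45 min break → 5 h 49 min
Sun: 7:54 AM–3:34 PM = 7 h 40 min; less 45 min break → 6 h 55 min
Total: 7 h 15 min + 3 h 37 min + 9 h 56 min + 4 h 7 min + 5 h 49 min + 6 h 55 min = 37 h 39 min.

37.65 hours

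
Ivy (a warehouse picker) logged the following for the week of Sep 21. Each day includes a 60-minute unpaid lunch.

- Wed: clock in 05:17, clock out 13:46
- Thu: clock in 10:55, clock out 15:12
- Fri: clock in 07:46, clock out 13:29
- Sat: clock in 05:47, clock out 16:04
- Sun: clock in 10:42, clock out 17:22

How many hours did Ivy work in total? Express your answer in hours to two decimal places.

Wed: 05:17–13:46 = 8 h 29 min; less 60 min break → 7 h 29 min
Thu: 10:55–15:12 = 4 h 17 min; less 60 min break → 3 h 17 min
Fri: 07:46–13:29 = 5 h 43 min; less 60 min break → 4 h 43 min
Sat: 05:47–16:04 = 10 h 17 min; less 60 min break → 9 h 17 min
Sun: 10:42–17:22 = 6 h 40 min; less 60 min break → 5 h 40 min
Total: 7 h 29 min + 3 h 17 min + 4 h 43 min + 9 h 17 min + 5 h 40 min = 30 h 26 min.

30.43 hours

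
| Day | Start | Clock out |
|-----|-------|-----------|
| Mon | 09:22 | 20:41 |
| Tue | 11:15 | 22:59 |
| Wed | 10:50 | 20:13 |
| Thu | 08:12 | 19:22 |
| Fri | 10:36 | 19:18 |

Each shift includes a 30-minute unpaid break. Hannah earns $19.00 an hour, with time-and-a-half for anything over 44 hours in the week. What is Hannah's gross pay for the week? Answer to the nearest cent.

$1001.30

Mon: 09:22–20:41 = 11 h 19 min; less 30 min break → 10 h 49 min
Tue: 11:15–22:59 = 11 h 44 min; less 30 min break → 11 h 14 min
Wed: 10:50–20:13 = 9 h 23 min; less 30 min break → 8 h 53 min
Thu: 08:12–19:22 = 11 h 10 min; less 30 min break → 10 h 40 min
Fri: 10:36–19:18 = 8 h 42 min; less 30 min break → 8 h 12 min
Total worked: 49 h 48 min = 2988 min.
Regular 44 h 0 min = 2640 min at $19.00/h; overtime 5 h 48 min = 348 min at $28.50/h.
Pay = (2640 × $19.00 + 348 × $28.50) ÷ 60 = $1001.30.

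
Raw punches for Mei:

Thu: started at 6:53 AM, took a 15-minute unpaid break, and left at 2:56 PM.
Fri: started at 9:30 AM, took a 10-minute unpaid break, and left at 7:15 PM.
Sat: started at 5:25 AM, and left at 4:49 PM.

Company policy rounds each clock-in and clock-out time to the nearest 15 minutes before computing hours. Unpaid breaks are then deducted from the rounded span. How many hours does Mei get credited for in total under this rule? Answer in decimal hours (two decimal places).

28.58 hours

Thu: in 6:53 AM→7:00 AM, out 2:56 PM→3:00 PM; 8 h 0 min − 15 min = 7 h 45 min
Fri: in 9:30 AM→9:30 AM, out 7:15 PM→7:15 PM; 9 h 45 min − 10 min = 9 h 35 min
Sat: in 5:25 AM→5:30 AM, out 4:49 PM→4:45 PM; 11 h 15 min
Total credited: 28 h 35 min.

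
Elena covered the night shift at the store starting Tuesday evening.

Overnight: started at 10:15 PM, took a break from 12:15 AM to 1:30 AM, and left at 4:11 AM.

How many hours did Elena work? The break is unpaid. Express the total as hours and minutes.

4 h 41 min

Overnight: 10:15 PM → midnight = 1 h 45 min; midnight → 4:11 AM = 4 h 11 min; span 5 h 56 min; less 75 min break → 4 h 41 min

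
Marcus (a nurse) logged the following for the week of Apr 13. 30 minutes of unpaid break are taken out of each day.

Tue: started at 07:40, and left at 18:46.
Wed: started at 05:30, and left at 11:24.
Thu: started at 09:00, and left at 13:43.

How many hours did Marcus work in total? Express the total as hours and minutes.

20 h 13 min

Tue: 07:40–18:46 = 11 h 6 min; less 30 min break → 10 h 36 min
Wed: 05:30–11:24 = 5 h 54 min; less 30 min break → 5 h 24 min
Thu: 09:00–13:43 = 4 h 43 min; less 30 min break → 4 h 13 min
Total: 10 h 36 min + 5 h 24 min + 4 h 13 min = 20 h 13 min.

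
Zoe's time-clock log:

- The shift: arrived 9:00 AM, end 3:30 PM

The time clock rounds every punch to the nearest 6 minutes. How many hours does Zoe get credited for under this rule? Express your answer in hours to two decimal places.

6.50 hours

The shift: in 9:00 AM→9:00 AM, out 3:30 PM→3:30 PM; 6 h 30 min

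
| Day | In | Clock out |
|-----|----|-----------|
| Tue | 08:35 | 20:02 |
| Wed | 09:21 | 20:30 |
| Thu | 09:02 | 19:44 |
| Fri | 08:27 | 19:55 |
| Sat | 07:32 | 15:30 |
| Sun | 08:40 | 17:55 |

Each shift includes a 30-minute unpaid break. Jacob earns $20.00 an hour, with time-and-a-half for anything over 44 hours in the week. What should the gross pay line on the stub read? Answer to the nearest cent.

Tue: 08:35–20:02 = 11 h 27 min; less 30 min break → 10 h 57 min
Wed: 09:21–20:30 = 11 h 9 min; less 30 min break → 10 h 39 min
Thu: 09:02–19:44 = 10 h 42 min; less 30 min break → 10 h 12 min
Fri: 08:27–19:55 = 11 h 28 min; less 30 min break → 10 h 58 min
Sat: 07:32–15:30 = 7 h 58 min; less 30 min break → 7 h 28 min
Sun: 08:40–17:55 = 9 h 15 min; less 30 min break → 8 h 45 min
Total worked: 58 h 59 min = 3539 min.
Regular 44 h 0 min = 2640 min at $20.00/h; overtime 14 h 59 min = 899 min at $30.00/h.
Pay = (2640 × $20.00 + 899 × $30.00) ÷ 60 = $1329.50.

$1329.50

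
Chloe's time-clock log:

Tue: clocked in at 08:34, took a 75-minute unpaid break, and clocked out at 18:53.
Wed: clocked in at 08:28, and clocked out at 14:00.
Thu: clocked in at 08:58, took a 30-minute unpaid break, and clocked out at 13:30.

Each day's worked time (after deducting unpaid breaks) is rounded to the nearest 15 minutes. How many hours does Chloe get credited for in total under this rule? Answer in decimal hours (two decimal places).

Tue: 08:34–18:53 = 10 h 19 min − 75 min = 9 h 4 min → rounds to 9 h 0 min
Wed: 08:28–14:00 = 5 h 32 min → rounds to 5 h 30 min
Thu: 08:58–13:30 = 4 h 32 min − 30 min = 4 h 2 min → rounds to 4 h 0 min
Total credited: 18 h 30 min.

18.50 hours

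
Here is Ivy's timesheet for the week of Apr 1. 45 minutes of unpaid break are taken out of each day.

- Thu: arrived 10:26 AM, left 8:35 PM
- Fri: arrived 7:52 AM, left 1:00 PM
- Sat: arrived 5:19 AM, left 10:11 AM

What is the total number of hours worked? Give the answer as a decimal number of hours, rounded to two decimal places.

Thu: 10:26 AM–8:35 PM = 10 h 9 min; less 45 min break → 9 h 24 min
Fri: 7:52 AM–1:00 PM = 5 h 8 min; less 45 min break → 4 h 23 min
Sat: 5:19 AM–10:11 AM = 4 h 52 min; less 45 min break → 4 h 7 min
Total: 9 h 24 min + 4 h 23 min + 4 h 7 min = 17 h 54 min.

17.90 hours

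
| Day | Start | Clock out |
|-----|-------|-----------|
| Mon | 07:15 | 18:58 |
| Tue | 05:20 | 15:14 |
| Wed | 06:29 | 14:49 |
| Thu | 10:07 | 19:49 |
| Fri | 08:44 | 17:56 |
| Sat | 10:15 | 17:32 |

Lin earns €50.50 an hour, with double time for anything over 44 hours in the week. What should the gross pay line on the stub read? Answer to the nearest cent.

€3447.47

Mon: 07:15–18:58 = 11 h 43 min
Tue: 05:20–15:14 = 9 h 54 min
Wed: 06:29–14:49 = 8 h 20 min
Thu: 10:07–19:49 = 9 h 42 min
Fri: 08:44–17:56 = 9 h 12 min
Sat: 10:15–17:32 = 7 h 17 min
Total worked: 56 h 8 min = 3368 min.
Regular 44 h 0 min = 2640 min at €50.50/h; overtime 12 h 8 min = 728 min at €101.00/h.
Pay = (2640 × €50.50 + 728 × €101.00) ÷ 60 = €3447.47.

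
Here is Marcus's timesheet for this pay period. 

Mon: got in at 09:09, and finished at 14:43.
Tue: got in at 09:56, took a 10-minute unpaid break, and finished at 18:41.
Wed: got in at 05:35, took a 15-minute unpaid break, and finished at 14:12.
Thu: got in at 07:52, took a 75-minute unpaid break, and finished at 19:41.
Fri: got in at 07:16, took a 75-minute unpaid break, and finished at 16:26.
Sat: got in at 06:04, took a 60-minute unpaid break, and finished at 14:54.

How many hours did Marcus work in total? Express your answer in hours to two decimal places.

Mon: 09:09–14:43 = 5 h 34 min
Tue: 09:56–18:41 = 8 h 45 min; less 10 min break → 8 h 35 min
Wed: 05:35–14:12 = 8 h 37 min; less 15 min break → 8 h 22 min
Thu: 07:52–19:41 = 11 h 49 min; less 75 min break → 10 h 34 min
Fri: 07:16–16:26 = 9 h 10 min; less 75 min break → 7 h 55 min
Sat: 06:04–14:54 = 8 h 50 min; less 60 min break → 7 h 50 min
Total: 5 h 34 min + 8 h 35 min + 8 h 22 min + 10 h 34 min + 7 h 55 min + 7 h 50 min = 48 h 50 min.

48.83 hours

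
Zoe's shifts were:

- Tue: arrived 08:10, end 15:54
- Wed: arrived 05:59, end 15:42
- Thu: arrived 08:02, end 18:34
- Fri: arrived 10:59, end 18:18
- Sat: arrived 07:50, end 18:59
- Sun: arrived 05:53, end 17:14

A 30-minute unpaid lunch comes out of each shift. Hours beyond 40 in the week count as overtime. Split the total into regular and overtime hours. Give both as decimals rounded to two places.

Tue: 08:10–15:54 = 7 h 44 min; less 30 min break → 7 h 14 min
Wed: 05:59–15:42 = 9 h 43 min; less 30 min break → 9 h 13 min
Thu: 08:02–18:34 = 10 h 32 min; less 30 min break → 10 h 2 min
Fri: 10:59–18:18 = 7 h 19 min; less 30 min break → 6 h 49 min
Sat: 07:50–18:59 = 11 h 9 min; less 30 min break → 10 h 39 min
Sun: 05:53–17:14 = 11 h 21 min; less 30 min break → 10 h 51 min
Total worked: 54 h 48 min = 54.80 h.
Threshold 40 h → overtime 14 h 48 min, regular 40 h 0 min.

Regular 40.00 hours, overtime 14.80 hours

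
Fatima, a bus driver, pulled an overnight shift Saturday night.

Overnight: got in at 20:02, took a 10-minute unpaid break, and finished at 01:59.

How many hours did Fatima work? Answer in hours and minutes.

Overnight: 20:02 → midnight = 3 h 58 min; midnight → 01:59 = 1 h 59 min; span 5 h 57 min; less 10 min break → 5 h 47 min

5 h 47 min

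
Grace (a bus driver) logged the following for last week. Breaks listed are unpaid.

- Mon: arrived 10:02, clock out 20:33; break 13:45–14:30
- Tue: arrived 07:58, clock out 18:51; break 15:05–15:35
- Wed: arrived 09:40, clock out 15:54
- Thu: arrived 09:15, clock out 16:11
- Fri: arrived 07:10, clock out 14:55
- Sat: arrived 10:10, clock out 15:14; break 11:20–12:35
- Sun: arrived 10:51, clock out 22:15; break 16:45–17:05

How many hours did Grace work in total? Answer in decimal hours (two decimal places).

Mon: 10:02–20:33 = 10 h 31 min; less 45 min break → 9 h 46 min
Tue: 07:58–18:51 = 10 h 53 min; less 30 min break → 10 h 23 min
Wed: 09:40–15:54 = 6 h 14 min
Thu: 09:15–16:11 = 6 h 56 min
Fri: 07:10–14:55 = 7 h 45 min
Sat: 10:10–15:14 = 5 h 4 min; less 75 min break → 3 h 49 min
Sun: 10:51–22:15 = 11 h 24 min; less 20 min break → 11 h 4 min
Total: 9 h 46 min + 10 h 23 min + 6 h 14 min + 6 h 56 min + 7 h 45 min + 3 h 49 min + 11 h 4 min = 55 h 57 min.

55.95 hours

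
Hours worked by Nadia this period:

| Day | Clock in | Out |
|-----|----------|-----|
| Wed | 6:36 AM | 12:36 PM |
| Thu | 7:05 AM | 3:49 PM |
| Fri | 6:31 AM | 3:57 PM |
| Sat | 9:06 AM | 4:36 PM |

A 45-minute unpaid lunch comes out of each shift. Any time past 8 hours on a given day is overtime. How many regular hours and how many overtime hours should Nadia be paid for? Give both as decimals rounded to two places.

Regular 27.98 hours, overtime 0.68 hours

Wed: 6:36 AM–12:36 PM = 6 h 0 min; less 45 min break → 5 h 15 min
Thu: 7:05 AM–3:49 PM = 8 h 44 min; less 45 min break → 7 h 59 min
Fri: 6:31 AM–3:57 PM = 9 h 26 min; less 45 min break → 8 h 41 min
Sat: 9:06 AM–4:36 PM = 7 h 30 min; less 45 min break → 6 h 45 min
Wed reg 5 h 15 min / OT 0 h 0 min; Thu reg 7 h 59 min / OT 0 h 0 min; Fri reg 8 h 0 min / OT 0 h 41 min; Sat reg 6 h 45 min / OT 0 h 0 min.
Totals: regular 27 h 59 min, overtime 0 h 41 min.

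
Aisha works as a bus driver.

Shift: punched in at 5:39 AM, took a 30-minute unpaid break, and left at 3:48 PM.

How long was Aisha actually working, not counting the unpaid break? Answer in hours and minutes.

Shift: 5:39 AM–3:48 PM = 10 h 9 min; less 30 min break → 9 h 39 min

9 h 39 min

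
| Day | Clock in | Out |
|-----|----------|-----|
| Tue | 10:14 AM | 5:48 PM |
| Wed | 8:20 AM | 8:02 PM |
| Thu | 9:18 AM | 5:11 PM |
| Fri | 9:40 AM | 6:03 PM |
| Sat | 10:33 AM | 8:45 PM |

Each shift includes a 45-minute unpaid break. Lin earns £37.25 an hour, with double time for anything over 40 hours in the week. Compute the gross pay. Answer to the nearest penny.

£1637.76

Tue: 10:14 AM–5:48 PM = 7 h 34 min; less 45 min break → 6 h 49 min
Wed: 8:20 AM–8:02 PM = 11 h 42 min; less 45 min break → 10 h 57 min
Thu: 9:18 AM–5:11 PM = 7 h 53 min; less 45 min break → 7 h 8 min
Fri: 9:40 AM–6:03 PM = 8 h 23 min; less 45 min break → 7 h 38 min
Sat: 10:33 AM–8:45 PM = 10 h 12 min; less 45 min break → 9 h 27 min
Total worked: 41 h 59 min = 2519 min.
Regular 40 h 0 min = 2400 min at £37.25/h; overtime 1 h 59 min = 119 min at £74.50/h.
Pay = (2400 × £37.25 + 119 × £74.50) ÷ 60 = £1637.76.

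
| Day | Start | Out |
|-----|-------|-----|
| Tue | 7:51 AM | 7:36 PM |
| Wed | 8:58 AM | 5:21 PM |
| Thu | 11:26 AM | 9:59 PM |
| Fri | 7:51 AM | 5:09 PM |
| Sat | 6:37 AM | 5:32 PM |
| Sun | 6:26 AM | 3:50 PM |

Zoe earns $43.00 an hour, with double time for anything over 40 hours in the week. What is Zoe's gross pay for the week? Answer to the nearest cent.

$3465.80

Tue: 7:51 AM–7:36 PM = 11 h 45 min
Wed: 8:58 AM–5:21 PM = 8 h 23 min
Thu: 11:26 AM–9:59 PM = 10 h 33 min
Fri: 7:51 AM–5:09 PM = 9 h 18 min
Sat: 6:37 AM–5:32 PM = 10 h 55 min
Sun: 6:26 AM–3:50 PM = 9 h 24 min
Total worked: 60 h 18 min = 3618 min.
Regular 40 h 0 min = 2400 min at $43.00/h; overtime 20 h 18 min = 1218 min at $86.00/h.
Pay = (2400 × $43.00 + 1218 × $86.00) ÷ 60 = $3465.80.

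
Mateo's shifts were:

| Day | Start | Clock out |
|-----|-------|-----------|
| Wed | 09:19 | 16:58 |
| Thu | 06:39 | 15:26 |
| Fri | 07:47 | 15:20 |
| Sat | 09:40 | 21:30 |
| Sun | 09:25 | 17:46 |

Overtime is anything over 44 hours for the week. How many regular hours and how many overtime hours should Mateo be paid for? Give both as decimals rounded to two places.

Regular 44.00 hours, overtime 0.17 hours

Wed: 09:19–16:58 = 7 h 39 min
Thu: 06:39–15:26 = 8 h 47 min
Fri: 07:47–15:20 = 7 h 33 min
Sat: 09:40–21:30 = 11 h 50 min
Sun: 09:25–17:46 = 8 h 21 min
Total worked: 44 h 10 min = 44.17 h.
Threshold 44 h → overtime 0 h 10 min, regular 44 h 0 min.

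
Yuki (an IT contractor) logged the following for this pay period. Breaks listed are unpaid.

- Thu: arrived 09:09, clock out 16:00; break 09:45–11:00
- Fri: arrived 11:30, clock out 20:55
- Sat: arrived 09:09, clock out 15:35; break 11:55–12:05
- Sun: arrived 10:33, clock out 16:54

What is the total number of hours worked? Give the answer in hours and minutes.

Thu: 09:09–16:00 = 6 h 51 min; less 75 min break → 5 h 36 min
Fri: 11:30–20:55 = 9 h 25 min
Sat: 09:09–15:35 = 6 h 26 min; less 10 min break → 6 h 16 min
Sun: 10:33–16:54 = 6 h 21 min
Total: 5 h 36 min + 9 h 25 min + 6 h 16 min + 6 h 21 min = 27 h 38 min.

27 h 38 min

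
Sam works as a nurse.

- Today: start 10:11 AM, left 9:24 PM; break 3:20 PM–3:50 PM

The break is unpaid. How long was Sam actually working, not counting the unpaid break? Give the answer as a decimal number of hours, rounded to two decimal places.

Today: 10:11 AM–9:24 PM = 11 h 13 min; less 30 min break → 10 h 43 min

10.72 hours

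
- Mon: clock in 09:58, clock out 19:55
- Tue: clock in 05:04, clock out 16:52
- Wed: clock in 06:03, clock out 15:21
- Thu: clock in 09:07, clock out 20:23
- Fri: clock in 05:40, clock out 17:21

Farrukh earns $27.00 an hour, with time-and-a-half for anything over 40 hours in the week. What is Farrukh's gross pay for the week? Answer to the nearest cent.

$1647.00

Mon: 09:58–19:55 = 9 h 57 min
Tue: 05:04–16:52 = 11 h 48 min
Wed: 06:03–15:21 = 9 h 18 min
Thu: 09:07–20:23 = 11 h 16 min
Fri: 05:40–17:21 = 11 h 41 min
Total worked: 54 h 0 min = 3240 min.
Regular 40 h 0 min = 2400 min at $27.00/h; overtime 14 h 0 min = 840 min at $40.50/h.
Pay = (2400 × $27.00 + 840 × $40.50) ÷ 60 = $1647.00.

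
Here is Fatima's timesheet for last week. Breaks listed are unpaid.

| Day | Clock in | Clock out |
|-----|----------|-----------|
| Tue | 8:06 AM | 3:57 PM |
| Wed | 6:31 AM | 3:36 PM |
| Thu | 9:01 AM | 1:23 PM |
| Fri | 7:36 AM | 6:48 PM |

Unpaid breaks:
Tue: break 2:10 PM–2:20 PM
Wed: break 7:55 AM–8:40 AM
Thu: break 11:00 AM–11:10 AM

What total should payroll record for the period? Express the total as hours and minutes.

31 h 25 min

Tue: 8:06 AM–3:57 PM = 7 h 51 min; less 10 min break → 7 h 41 min
Wed: 6:31 AM–3:36 PM = 9 h 5 min; less 45 min break → 8 h 20 min
Thu: 9:01 AM–1:23 PM = 4 h 22 min; less 10 min break → 4 h 12 min
Fri: 7:36 AM–6:48 PM = 11 h 12 min
Total: 7 h 41 min + 8 h 20 min + 4 h 12 min + 11 h 12 min = 31 h 25 min.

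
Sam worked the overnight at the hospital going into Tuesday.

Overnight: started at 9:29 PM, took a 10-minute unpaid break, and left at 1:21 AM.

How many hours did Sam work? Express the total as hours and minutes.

3 h 42 min

Overnight: 9:29 PM → midnight = 2 h 31 min; midnight → 1:21 AM = 1 h 21 min; span 3 h 52 min; less 10 min break → 3 h 42 min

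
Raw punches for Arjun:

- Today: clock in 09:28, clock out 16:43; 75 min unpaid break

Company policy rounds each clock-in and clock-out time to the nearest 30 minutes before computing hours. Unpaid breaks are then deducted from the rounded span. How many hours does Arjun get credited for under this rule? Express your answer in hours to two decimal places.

Today: in 09:28→09:30, out 16:43→16:30; 7 h 0 min − 75 min = 5 h 45 min

5.75 hours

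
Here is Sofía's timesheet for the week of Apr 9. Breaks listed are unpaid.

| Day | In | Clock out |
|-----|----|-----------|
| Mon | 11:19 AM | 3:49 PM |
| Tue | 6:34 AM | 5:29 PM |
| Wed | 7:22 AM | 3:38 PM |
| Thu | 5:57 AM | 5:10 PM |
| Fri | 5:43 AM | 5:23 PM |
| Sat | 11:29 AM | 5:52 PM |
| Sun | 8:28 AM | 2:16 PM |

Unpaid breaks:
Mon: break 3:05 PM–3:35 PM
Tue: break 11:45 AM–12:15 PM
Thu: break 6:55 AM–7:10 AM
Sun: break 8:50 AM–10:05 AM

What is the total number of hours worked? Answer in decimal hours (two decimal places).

56.25 hours

Mon: 11:19 AM–3:49 PM = 4 h 30 min; less 30 min break → 4 h 0 min
Tue: 6:34 AM–5:29 PM = 10 h 55 min; less 30 min break → 10 h 25 min
Wed: 7:22 AM–3:38 PM = 8 h 16 min
Thu: 5:57 AM–5:10 PM = 11 h 13 min; less 15 min break → 10 h 58 min
Fri: 5:43 AM–5:23 PM = 11 h 40 min
Sat: 11:29 AM–5:52 PM = 6 h 23 min
Sun: 8:28 AM–2:16 PM = 5 h 48 min; less 75 min break → 4 h 33 min
Total: 4 h 0 min + 10 h 25 min + 8 h 16 min + 10 h 58 min + 11 h 40 min + 6 h 23 min + 4 h 33 min = 56 h 15 min.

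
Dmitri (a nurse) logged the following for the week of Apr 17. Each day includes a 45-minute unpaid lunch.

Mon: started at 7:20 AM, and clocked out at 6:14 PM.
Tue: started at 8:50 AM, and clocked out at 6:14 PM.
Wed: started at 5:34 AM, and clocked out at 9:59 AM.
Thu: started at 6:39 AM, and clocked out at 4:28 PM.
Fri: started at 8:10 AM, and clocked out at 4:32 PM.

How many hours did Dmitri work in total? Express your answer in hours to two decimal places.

39.15 hours

Mon: 7:20 AM–6:14 PM = 10 h 54 min; less 45 min break → 10 h 9 min
Tue: 8:50 AM–6:14 PM = 9 h 24 min; less 45 min break → 8 h 39 min
Wed: 5:34 AM–9:59 AM = 4 h 25 min; less 45 min break → 3 h 40 min
Thu: 6:39 AM–4:28 PM = 9 h 49 min; less 45 min break → 9 h 4 min
Fri: 8:10 AM–4:32 PM = 8 h 22 min; less 45 min break → 7 h 37 min
Total: 10 h 9 min + 8 h 39 min + 3 h 40 min + 9 h 4 min + 7 h 37 min = 39 h 9 min.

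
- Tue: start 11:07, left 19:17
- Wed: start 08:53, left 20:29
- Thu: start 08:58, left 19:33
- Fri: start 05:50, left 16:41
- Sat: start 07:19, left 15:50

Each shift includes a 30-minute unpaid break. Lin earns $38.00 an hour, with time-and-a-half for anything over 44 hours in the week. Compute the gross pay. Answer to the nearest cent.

Tue: 11:07–19:17 = 8 h 10 min; less 30 min break → 7 h 40 min
Wed: 08:53–20:29 = 11 h 36 min; less 30 min break → 11 h 6 min
Thu: 08:58–19:33 = 10 h 35 min; less 30 min break → 10 h 5 min
Fri: 05:50–16:41 = 10 h 51 min; less 30 min break → 10 h 21 min
Sat: 07:19–15:50 = 8 h 31 min; less 30 min break → 8 h 1 min
Total worked: 47 h 13 min = 2833 min.
Regular 44 h 0 min = 2640 min at $38.00/h; overtime 3 h 13 min = 193 min at $57.00/h.
Pay = (2640 × $38.00 + 193 × $57.00) ÷ 60 = $1855.35.

$1855.35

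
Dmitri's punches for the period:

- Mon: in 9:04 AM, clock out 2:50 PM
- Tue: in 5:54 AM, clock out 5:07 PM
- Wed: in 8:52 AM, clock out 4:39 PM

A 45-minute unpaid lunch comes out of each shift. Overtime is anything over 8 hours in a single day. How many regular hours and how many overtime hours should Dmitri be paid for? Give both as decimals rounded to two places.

Mon: 9:04 AM–2:50 PM = 5 h 46 min; less 45 min break → 5 h 1 min
Tue: 5:54 AM–5:07 PM = 11 h 13 min; less 45 min break → 10 h 28 min
Wed: 8:52 AM–4:39 PM = 7 h 47 min; less 45 min break → 7 h 2 min
Mon reg 5 h 1 min / OT 0 h 0 min; Tue reg 8 h 0 min / OT 2 h 28 min; Wed reg 7 h 2 min / OT 0 h 0 min.
Totals: regular 20 h 3 min, overtime 2 h 28 min.

Regular 20.05 hours, overtime 2.47 hours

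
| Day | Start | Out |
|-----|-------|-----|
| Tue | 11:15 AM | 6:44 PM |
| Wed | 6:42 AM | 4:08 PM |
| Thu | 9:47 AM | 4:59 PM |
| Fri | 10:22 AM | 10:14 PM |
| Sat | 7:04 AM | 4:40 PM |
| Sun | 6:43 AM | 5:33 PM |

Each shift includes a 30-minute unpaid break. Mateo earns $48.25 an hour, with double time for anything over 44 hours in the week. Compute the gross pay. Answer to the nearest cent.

$3031.71

Tue: 11:15 AM–6:44 PM = 7 h 29 min; less 30 min break → 6 h 59 min
Wed: 6:42 AM–4:08 PM = 9 h 26 min; less 30 min break → 8 h 56 min
Thu: 9:47 AM–4:59 PM = 7 h 12 min; less 30 min break → 6 h 42 min
Fri: 10:22 AM–10:14 PM = 11 h 52 min; less 30 min break → 11 h 22 min
Sat: 7:04 AM–4:40 PM = 9 h 36 min; less 30 min break → 9 h 6 min
Sun: 6:43 AM–5:33 PM = 10 h 50 min; less 30 min break → 10 h 20 min
Total worked: 53 h 25 min = 3205 min.
Regular 44 h 0 min = 2640 min at $48.25/h; overtime 9 h 25 min = 565 min at $96.50/h.
Pay = (2640 × $48.25 + 565 × $96.50) ÷ 60 = $3031.71.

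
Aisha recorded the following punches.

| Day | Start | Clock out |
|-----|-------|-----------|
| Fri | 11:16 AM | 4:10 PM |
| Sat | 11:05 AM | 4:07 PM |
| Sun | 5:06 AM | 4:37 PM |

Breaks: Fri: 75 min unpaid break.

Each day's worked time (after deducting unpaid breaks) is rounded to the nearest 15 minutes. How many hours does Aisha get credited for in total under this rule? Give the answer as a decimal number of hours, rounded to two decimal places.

20.25 hours

Fri: 11:16 AM–4:10 PM = 4 h 54 min − 75 min = 3 h 39 min → rounds to 3 h 45 min
Sat: 11:05 AM–4:07 PM = 5 h 2 min → rounds to 5 h 0 min
Sun: 5:06 AM–4:37 PM = 11 h 31 min → rounds to 11 h 30 min
Total credited: 20 h 15 min.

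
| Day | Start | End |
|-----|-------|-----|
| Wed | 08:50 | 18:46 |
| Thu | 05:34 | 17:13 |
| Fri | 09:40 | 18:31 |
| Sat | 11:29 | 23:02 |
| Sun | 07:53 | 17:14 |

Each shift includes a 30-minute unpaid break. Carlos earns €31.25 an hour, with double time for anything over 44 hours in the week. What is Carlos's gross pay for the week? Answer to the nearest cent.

Wed: 08:50–18:46 = 9 h 56 min; less 30 min break → 9 h 26 min
Thu: 05:34–17:13 = 11 h 39 min; less 30 min break → 11 h 9 min
Fri: 09:40–18:31 = 8 h 51 min; less 30 min break → 8 h 21 min
Sat: 11:29–23:02 = 11 h 33 min; less 30 min break → 11 h 3 min
Sun: 07:53–17:14 = 9 h 21 min; less 30 min break → 8 h 51 min
Total worked: 48 h 50 min = 2930 min.
Regular 44 h 0 min = 2640 min at €31.25/h; overtime 4 h 50 min = 290 min at €62.50/h.
Pay = (2640 × €31.25 + 290 × €62.50) ÷ 60 = €1677.08.

€1677.08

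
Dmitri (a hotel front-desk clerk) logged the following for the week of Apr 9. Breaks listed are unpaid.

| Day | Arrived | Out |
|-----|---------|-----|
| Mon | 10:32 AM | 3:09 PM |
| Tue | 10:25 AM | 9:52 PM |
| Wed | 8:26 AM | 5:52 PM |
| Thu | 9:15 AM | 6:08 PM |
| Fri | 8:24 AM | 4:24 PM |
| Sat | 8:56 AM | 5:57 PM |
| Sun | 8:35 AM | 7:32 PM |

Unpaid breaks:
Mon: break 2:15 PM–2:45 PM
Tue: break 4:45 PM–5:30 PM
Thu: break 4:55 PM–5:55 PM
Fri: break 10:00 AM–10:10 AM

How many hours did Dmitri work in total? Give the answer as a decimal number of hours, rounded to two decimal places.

Mon: 10:32 AM–3:09 PM = 4 h 37 min; less 30 min break → 4 h 7 min
Tue: 10:25 AM–9:52 PM = 11 h 27 min; less 45 min break → 10 h 42 min
Wed: 8:26 AM–5:52 PM = 9 h 26 min
Thu: 9:15 AM–6:08 PM = 8 h 53 min; less 60 min break → 7 h 53 min
Fri: 8:24 AM–4:24 PM = 8 h 0 min; less 10 min break → 7 h 50 min
Sat: 8:56 AM–5:57 PM = 9 h 1 min
Sun: 8:35 AM–7:32 PM = 10 h 57 min
Total: 4 h 7 min + 10 h 42 min + 9 h 26 min + 7 h 53 min + 7 h 50 min + 9 h 1 min + 10 h 57 min = 59 h 56 min.

59.93 hours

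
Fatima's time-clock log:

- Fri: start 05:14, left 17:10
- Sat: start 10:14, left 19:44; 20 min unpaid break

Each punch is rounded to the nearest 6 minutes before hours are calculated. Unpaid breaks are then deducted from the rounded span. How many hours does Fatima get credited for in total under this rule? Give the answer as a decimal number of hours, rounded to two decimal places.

21.17 hours

Fri: in 05:14→05:12, out 17:10→17:12; 12 h 0 min
Sat: in 10:14→10:12, out 19:44→19:42; 9 h 30 min − 20 min = 9 h 10 min
Total credited: 21 h 10 min.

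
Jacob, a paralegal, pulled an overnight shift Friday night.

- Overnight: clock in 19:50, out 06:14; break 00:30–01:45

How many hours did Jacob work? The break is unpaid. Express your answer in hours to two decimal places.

Overnight: 19:50 → midnight = 4 h 10 min; midnight → 06:14 = 6 h 14 min; span 10 h 24 min; less 75 min break → 9 h 9 min

9.15 hours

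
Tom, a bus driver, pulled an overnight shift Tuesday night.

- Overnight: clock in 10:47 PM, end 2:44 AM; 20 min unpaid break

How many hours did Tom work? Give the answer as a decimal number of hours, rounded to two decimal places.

Overnight: 10:47 PM → midnight = 1 h 13 min; midnight → 2:44 AM = 2 h 44 min; span 3 h 57 min; less 20 min break → 3 h 37 min

3.62 hours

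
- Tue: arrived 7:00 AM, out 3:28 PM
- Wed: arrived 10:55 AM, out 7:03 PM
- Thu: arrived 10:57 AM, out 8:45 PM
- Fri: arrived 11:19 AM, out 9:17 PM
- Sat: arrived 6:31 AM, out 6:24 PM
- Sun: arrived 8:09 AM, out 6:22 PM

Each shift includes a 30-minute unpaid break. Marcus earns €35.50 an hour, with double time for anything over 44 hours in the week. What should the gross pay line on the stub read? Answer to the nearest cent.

€2376.13

Tue: 7:00 AM–3:28 PM = 8 h 28 min; less 30 min break → 7 h 58 min
Wed: 10:55 AM–7:03 PM = 8 h 8 min; less 30 min break → 7 h 38 min
Thu: 10:57 AM–8:45 PM = 9 h 48 min; less 30 min break → 9 h 18 min
Fri: 11:19 AM–9:17 PM = 9 h 58 min; less 30 min break → 9 h 28 min
Sat: 6:31 AM–6:24 PM = 11 h 53 min; less 30 min break → 11 h 23 min
Sun: 8:09 AM–6:22 PM = 10 h 13 min; less 30 min break → 9 h 43 min
Total worked: 55 h 28 min = 3328 min.
Regular 44 h 0 min = 2640 min at €35.50/h; overtime 11 h 28 min = 688 min at €71.00/h.
Pay = (2640 × €35.50 + 688 × €71.00) ÷ 60 = €2376.13.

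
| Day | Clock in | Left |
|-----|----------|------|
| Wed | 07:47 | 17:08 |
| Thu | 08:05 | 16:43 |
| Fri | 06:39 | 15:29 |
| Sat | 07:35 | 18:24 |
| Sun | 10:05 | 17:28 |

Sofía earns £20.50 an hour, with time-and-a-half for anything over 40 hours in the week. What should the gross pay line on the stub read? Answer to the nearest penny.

£974.26

Wed: 07:47–17:08 = 9 h 21 min
Thu: 08:05–16:43 = 8 h 38 min
Fri: 06:39–15:29 = 8 h 50 min
Sat: 07:35–18:24 = 10 h 49 min
Sun: 10:05–17:28 = 7 h 23 min
Total worked: 45 h 1 min = 2701 min.
Regular 40 h 0 min = 2400 min at £20.50/h; overtime 5 h 1 min = 301 min at £30.75/h.
Pay = (2400 × £20.50 + 301 × £30.75) ÷ 60 = £974.26.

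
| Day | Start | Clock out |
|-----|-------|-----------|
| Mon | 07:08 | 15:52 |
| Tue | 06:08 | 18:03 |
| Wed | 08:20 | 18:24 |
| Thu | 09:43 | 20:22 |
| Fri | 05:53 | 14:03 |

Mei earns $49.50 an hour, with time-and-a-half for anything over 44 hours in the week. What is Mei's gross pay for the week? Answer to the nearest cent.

Mon: 07:08–15:52 = 8 h 44 min
Tue: 06:08–18:03 = 11 h 55 min
Wed: 08:20–18:24 = 10 h 4 min
Thu: 09:43–20:22 = 10 h 39 min
Fri: 05:53–14:03 = 8 h 10 min
Total worked: 49 h 32 min = 2972 min.
Regular 44 h 0 min = 2640 min at $49.50/h; overtime 5 h 32 min = 332 min at $74.25/h.
Pay = (2640 × $49.50 + 332 × $74.25) ÷ 60 = $2588.85.

$2588.85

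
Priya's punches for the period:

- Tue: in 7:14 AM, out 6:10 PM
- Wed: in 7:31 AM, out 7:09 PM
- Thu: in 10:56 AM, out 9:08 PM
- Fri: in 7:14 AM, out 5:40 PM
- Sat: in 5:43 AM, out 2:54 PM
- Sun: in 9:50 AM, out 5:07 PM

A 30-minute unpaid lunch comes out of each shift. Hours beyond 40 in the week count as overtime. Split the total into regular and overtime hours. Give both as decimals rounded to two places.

Regular 40.00 hours, overtime 16.67 hours

Tue: 7:14 AM–6:10 PM = 10 h 56 min; less 30 min break → 10 h 26 min
Wed: 7:31 AM–7:09 PM = 11 h 38 min; less 30 min break → 11 h 8 min
Thu: 10:56 AM–9:08 PM = 10 h 12 min; less 30 min break → 9 h 42 min
Fri: 7:14 AM–5:40 PM = 10 h 26 min; less 30 min break → 9 h 56 min
Sat: 5:43 AM–2:54 PM = 9 h 11 min; less 30 min break → 8 h 41 min
Sun: 9:50 AM–5:07 PM = 7 h 17 min; less 30 min break → 6 h 47 min
Total worked: 56 h 40 min = 56.67 h.
Threshold 40 h → overtime 16 h 40 min, regular 40 h 0 min.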